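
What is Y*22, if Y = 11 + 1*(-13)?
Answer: -44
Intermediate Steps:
Y = -2 (Y = 11 - 13 = -2)
Y*22 = -2*22 = -44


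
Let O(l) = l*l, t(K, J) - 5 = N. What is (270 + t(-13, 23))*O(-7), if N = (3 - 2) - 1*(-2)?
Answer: 13622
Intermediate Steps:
N = 3 (N = 1 + 2 = 3)
t(K, J) = 8 (t(K, J) = 5 + 3 = 8)
O(l) = l²
(270 + t(-13, 23))*O(-7) = (270 + 8)*(-7)² = 278*49 = 13622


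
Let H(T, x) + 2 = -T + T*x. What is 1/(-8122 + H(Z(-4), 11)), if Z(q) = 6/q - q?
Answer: -1/8099 ≈ -0.00012347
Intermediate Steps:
Z(q) = -q + 6/q
H(T, x) = -2 - T + T*x (H(T, x) = -2 + (-T + T*x) = -2 - T + T*x)
1/(-8122 + H(Z(-4), 11)) = 1/(-8122 + (-2 - (-1*(-4) + 6/(-4)) + (-1*(-4) + 6/(-4))*11)) = 1/(-8122 + (-2 - (4 + 6*(-¼)) + (4 + 6*(-¼))*11)) = 1/(-8122 + (-2 - (4 - 3/2) + (4 - 3/2)*11)) = 1/(-8122 + (-2 - 1*5/2 + (5/2)*11)) = 1/(-8122 + (-2 - 5/2 + 55/2)) = 1/(-8122 + 23) = 1/(-8099) = -1/8099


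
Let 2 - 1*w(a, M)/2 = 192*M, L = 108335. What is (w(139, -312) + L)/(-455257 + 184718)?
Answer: -228147/270539 ≈ -0.84331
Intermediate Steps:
w(a, M) = 4 - 384*M
(w(139, -312) + L)/(-455257 + 184718) = ((4 - 384*(-312)) + 108335)/(-455257 + 184718) = ((4 + 119808) + 108335)/(-270539) = (119812 + 108335)*(-1/270539) = 228147*(-1/270539) = -228147/270539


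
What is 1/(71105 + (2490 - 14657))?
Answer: 1/58938 ≈ 1.6967e-5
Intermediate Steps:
1/(71105 + (2490 - 14657)) = 1/(71105 - 12167) = 1/58938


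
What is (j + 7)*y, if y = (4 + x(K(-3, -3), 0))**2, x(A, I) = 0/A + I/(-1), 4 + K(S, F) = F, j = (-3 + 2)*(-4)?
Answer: 176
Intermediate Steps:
j = 4 (j = -1*(-4) = 4)
K(S, F) = -4 + F
x(A, I) = -I (x(A, I) = 0 + I*(-1) = 0 - I = -I)
y = 16 (y = (4 - 1*0)**2 = (4 + 0)**2 = 4**2 = 16)
(j + 7)*y = (4 + 7)*16 = 11*16 = 176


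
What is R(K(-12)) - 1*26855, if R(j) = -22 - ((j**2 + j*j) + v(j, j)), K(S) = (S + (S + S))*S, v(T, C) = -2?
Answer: -400123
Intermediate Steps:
K(S) = 3*S**2 (K(S) = (S + 2*S)*S = (3*S)*S = 3*S**2)
R(j) = -20 - 2*j**2 (R(j) = -22 - ((j**2 + j*j) - 2) = -22 - ((j**2 + j**2) - 2) = -22 - (2*j**2 - 2) = -22 - (-2 + 2*j**2) = -22 + (2 - 2*j**2) = -20 - 2*j**2)
R(K(-12)) - 1*26855 = (-20 - 2*(3*(-12)**2)**2) - 1*26855 = (-20 - 2*(3*144)**2) - 26855 = (-20 - 2*432**2) - 26855 = (-20 - 2*186624) - 26855 = (-20 - 373248) - 26855 = -373268 - 26855 = -400123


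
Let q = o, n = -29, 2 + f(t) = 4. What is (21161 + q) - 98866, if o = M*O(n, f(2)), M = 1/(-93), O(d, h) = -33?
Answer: -2408844/31 ≈ -77705.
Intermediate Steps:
f(t) = 2 (f(t) = -2 + 4 = 2)
M = -1/93 ≈ -0.010753
o = 11/31 (o = -1/93*(-33) = 11/31 ≈ 0.35484)
q = 11/31 ≈ 0.35484
(21161 + q) - 98866 = (21161 + 11/31) - 98866 = 656002/31 - 98866 = -2408844/31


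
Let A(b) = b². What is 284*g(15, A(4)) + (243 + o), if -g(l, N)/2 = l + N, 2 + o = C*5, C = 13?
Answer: -17302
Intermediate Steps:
o = 63 (o = -2 + 13*5 = -2 + 65 = 63)
g(l, N) = -2*N - 2*l (g(l, N) = -2*(l + N) = -2*(N + l) = -2*N - 2*l)
284*g(15, A(4)) + (243 + o) = 284*(-2*4² - 2*15) + (243 + 63) = 284*(-2*16 - 30) + 306 = 284*(-32 - 30) + 306 = 284*(-62) + 306 = -17608 + 306 = -17302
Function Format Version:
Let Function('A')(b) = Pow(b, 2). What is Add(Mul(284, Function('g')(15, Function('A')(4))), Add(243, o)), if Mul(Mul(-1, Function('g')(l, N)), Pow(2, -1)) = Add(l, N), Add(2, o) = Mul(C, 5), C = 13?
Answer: -17302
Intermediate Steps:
o = 63 (o = Add(-2, Mul(13, 5)) = Add(-2, 65) = 63)
Function('g')(l, N) = Add(Mul(-2, N), Mul(-2, l)) (Function('g')(l, N) = Mul(-2, Add(l, N)) = Mul(-2, Add(N, l)) = Add(Mul(-2, N), Mul(-2, l)))
Add(Mul(284, Function('g')(15, Function('A')(4))), Add(243, o)) = Add(Mul(284, Add(Mul(-2, Pow(4, 2)), Mul(-2, 15))), Add(243, 63)) = Add(Mul(284, Add(Mul(-2, 16), -30)), 306) = Add(Mul(284, Add(-32, -30)), 306) = Add(Mul(284, -62), 306) = Add(-17608, 306) = -17302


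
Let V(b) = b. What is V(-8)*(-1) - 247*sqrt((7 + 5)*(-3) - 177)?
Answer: 8 - 247*I*sqrt(213) ≈ 8.0 - 3604.8*I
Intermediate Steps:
V(-8)*(-1) - 247*sqrt((7 + 5)*(-3) - 177) = -8*(-1) - 247*sqrt((7 + 5)*(-3) - 177) = 8 - 247*sqrt(12*(-3) - 177) = 8 - 247*sqrt(-36 - 177) = 8 - 247*I*sqrt(213)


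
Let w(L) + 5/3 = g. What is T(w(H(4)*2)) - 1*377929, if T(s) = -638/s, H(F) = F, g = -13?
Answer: -755771/2 ≈ -3.7789e+5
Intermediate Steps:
w(L) = -44/3 (w(L) = -5/3 - 13 = -44/3)
T(w(H(4)*2)) - 1*377929 = -638/(-44/3) - 1*377929 = -638*(-3/44) - 377929 = 87/2 - 377929 = -755771/2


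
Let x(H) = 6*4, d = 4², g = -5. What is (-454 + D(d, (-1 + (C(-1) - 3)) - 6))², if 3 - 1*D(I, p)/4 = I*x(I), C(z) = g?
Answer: 3912484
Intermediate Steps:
C(z) = -5
d = 16
x(H) = 24
D(I, p) = 12 - 96*I (D(I, p) = 12 - 4*I*24 = 12 - 96*I)
(-454 + D(d, (-1 + (C(-1) - 3)) - 6))² = (-454 + (12 - 96*16))² = (-454 + (12 - 1536))² = (-454 - 1524)² = (-1978)² = 3912484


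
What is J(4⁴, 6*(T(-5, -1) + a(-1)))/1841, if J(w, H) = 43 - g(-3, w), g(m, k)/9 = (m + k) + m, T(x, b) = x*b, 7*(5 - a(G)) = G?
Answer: -2207/1841 ≈ -1.1988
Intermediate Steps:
a(G) = 5 - G/7
T(x, b) = b*x
g(m, k) = 9*k + 18*m (g(m, k) = 9*((m + k) + m) = 9*((k + m) + m) = 9*(k + 2*m) = 9*k + 18*m)
J(w, H) = 97 - 9*w (J(w, H) = 43 - (9*w + 18*(-3)) = 43 - (9*w - 54) = 43 - (-54 + 9*w) = 43 + (54 - 9*w) = 97 - 9*w)
J(4⁴, 6*(T(-5, -1) + a(-1)))/1841 = (97 - 9*4⁴)/1841 = (97 - 9*256)*(1/1841) = (97 - 2304)*(1/1841) = -2207*1/1841 = -2207/1841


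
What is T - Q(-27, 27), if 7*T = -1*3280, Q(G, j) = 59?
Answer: -3693/7 ≈ -527.57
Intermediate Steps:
T = -3280/7 (T = (-1*3280)/7 = (⅐)*(-3280) = -3280/7 ≈ -468.57)
T - Q(-27, 27) = -3280/7 - 1*59 = -3280/7 - 59 = -3693/7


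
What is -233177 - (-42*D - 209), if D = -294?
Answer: -245316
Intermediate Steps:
-233177 - (-42*D - 209) = -233177 - (-42*(-294) - 209) = -233177 - (12348 - 209) = -233177 - 1*12139 = -233177 - 12139 = -245316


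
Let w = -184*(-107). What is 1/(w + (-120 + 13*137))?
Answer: 1/21349 ≈ 4.6841e-5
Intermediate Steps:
w = 19688
1/(w + (-120 + 13*137)) = 1/(19688 + (-120 + 13*137)) = 1/(19688 + (-120 + 1781)) = 1/(19688 + 1661) = 1/21349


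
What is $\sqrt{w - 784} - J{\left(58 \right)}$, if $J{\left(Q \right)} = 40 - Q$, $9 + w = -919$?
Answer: $18 + 4 i \sqrt{107} \approx 18.0 + 41.376 i$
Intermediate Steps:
$w = -928$ ($w = -9 - 919 = -928$)
$\sqrt{w - 784} - J{\left(58 \right)} = \sqrt{-928 - 784} - \left(40 - 58\right) = \sqrt{-1712} - \left(40 - 58\right) = 4 i \sqrt{107} - -18 = 4 i \sqrt{107} + 18 = 18 + 4 i \sqrt{107}$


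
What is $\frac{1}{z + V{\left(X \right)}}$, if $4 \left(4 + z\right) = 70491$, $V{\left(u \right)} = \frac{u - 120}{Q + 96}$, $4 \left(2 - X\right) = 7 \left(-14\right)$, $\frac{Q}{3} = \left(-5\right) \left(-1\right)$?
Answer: $\frac{444}{7822351} \approx 5.676 \cdot 10^{-5}$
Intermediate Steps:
$Q = 15$ ($Q = 3 \left(\left(-5\right) \left(-1\right)\right) = 3 \cdot 5 = 15$)
$X = \frac{53}{2}$ ($X = 2 - \frac{7 \left(-14\right)}{4} = 2 - - \frac{49}{2} = 2 + \frac{49}{2} = \frac{53}{2} \approx 26.5$)
$V{\left(u \right)} = - \frac{40}{37} + \frac{u}{111}$ ($V{\left(u \right)} = \frac{u - 120}{15 + 96} = \frac{-120 + u}{111} = \left(-120 + u\right) \frac{1}{111} = - \frac{40}{37} + \frac{u}{111}$)
$z = \frac{70475}{4}$ ($z = -4 + \frac{1}{4} \cdot 70491 = -4 + \frac{70491}{4} = \frac{70475}{4} \approx 17619.0$)
$\frac{1}{z + V{\left(X \right)}} = \frac{1}{\frac{70475}{4} + \left(- \frac{40}{37} + \frac{1}{111} \cdot \frac{53}{2}\right)} = \frac{1}{\frac{70475}{4} + \left(- \frac{40}{37} + \frac{53}{222}\right)} = \frac{1}{\frac{70475}{4} - \frac{187}{222}} = \frac{1}{\frac{7822351}{444}} = \frac{444}{7822351}$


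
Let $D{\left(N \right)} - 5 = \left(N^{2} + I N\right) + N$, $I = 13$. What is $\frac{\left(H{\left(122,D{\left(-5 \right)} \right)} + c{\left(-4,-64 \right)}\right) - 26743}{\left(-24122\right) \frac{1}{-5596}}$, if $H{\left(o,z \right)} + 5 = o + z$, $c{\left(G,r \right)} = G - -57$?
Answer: $- \frac{74463174}{12061} \approx -6173.9$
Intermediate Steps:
$D{\left(N \right)} = 5 + N^{2} + 14 N$ ($D{\left(N \right)} = 5 + \left(\left(N^{2} + 13 N\right) + N\right) = 5 + \left(N^{2} + 14 N\right) = 5 + N^{2} + 14 N$)
$c{\left(G,r \right)} = 57 + G$ ($c{\left(G,r \right)} = G + 57 = 57 + G$)
$H{\left(o,z \right)} = -5 + o + z$ ($H{\left(o,z \right)} = -5 + \left(o + z\right) = -5 + o + z$)
$\frac{\left(H{\left(122,D{\left(-5 \right)} \right)} + c{\left(-4,-64 \right)}\right) - 26743}{\left(-24122\right) \frac{1}{-5596}} = \frac{\left(\left(-5 + 122 + \left(5 + \left(-5\right)^{2} + 14 \left(-5\right)\right)\right) + \left(57 - 4\right)\right) - 26743}{\left(-24122\right) \frac{1}{-5596}} = \frac{\left(\left(-5 + 122 + \left(5 + 25 - 70\right)\right) + 53\right) - 26743}{\left(-24122\right) \left(- \frac{1}{5596}\right)} = \frac{\left(\left(-5 + 122 - 40\right) + 53\right) - 26743}{\frac{12061}{2798}} = \left(\left(77 + 53\right) - 26743\right) \frac{2798}{12061} = \left(130 - 26743\right) \frac{2798}{12061} = \left(-26613\right) \frac{2798}{12061} = - \frac{74463174}{12061}$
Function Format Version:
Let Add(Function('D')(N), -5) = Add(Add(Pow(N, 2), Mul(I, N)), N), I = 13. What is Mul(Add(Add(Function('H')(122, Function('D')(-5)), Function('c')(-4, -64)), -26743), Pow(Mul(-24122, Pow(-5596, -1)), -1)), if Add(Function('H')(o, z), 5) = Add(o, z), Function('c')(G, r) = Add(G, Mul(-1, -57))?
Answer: Rational(-74463174, 12061) ≈ -6173.9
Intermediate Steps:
Function('D')(N) = Add(5, Pow(N, 2), Mul(14, N)) (Function('D')(N) = Add(5, Add(Add(Pow(N, 2), Mul(13, N)), N)) = Add(5, Add(Pow(N, 2), Mul(14, N))) = Add(5, Pow(N, 2), Mul(14, N)))
Function('c')(G, r) = Add(57, G) (Function('c')(G, r) = Add(G, 57) = Add(57, G))
Function('H')(o, z) = Add(-5, o, z) (Function('H')(o, z) = Add(-5, Add(o, z)) = Add(-5, o, z))
Mul(Add(Add(Function('H')(122, Function('D')(-5)), Function('c')(-4, -64)), -26743), Pow(Mul(-24122, Pow(-5596, -1)), -1)) = Mul(Add(Add(Add(-5, 122, Add(5, Pow(-5, 2), Mul(14, -5))), Add(57, -4)), -26743), Pow(Mul(-24122, Pow(-5596, -1)), -1)) = Mul(Add(Add(Add(-5, 122, Add(5, 25, -70)), 53), -26743), Pow(Mul(-24122, Rational(-1, 5596)), -1)) = Mul(Add(Add(Add(-5, 122, -40), 53), -26743), Pow(Rational(12061, 2798), -1)) = Mul(Add(Add(77, 53), -26743), Rational(2798, 12061)) = Mul(Add(130, -26743), Rational(2798, 12061)) = Mul(-26613, Rational(2798, 12061)) = Rational(-74463174, 12061)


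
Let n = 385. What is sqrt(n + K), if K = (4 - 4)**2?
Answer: sqrt(385) ≈ 19.621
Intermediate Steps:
K = 0 (K = 0**2 = 0)
sqrt(n + K) = sqrt(385 + 0) = sqrt(385)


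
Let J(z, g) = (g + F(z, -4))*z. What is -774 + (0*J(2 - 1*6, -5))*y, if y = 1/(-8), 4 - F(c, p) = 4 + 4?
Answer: -774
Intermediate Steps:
F(c, p) = -4 (F(c, p) = 4 - (4 + 4) = 4 - 1*8 = 4 - 8 = -4)
y = -⅛ ≈ -0.12500
J(z, g) = z*(-4 + g) (J(z, g) = (g - 4)*z = (-4 + g)*z = z*(-4 + g))
-774 + (0*J(2 - 1*6, -5))*y = -774 + (0*((2 - 1*6)*(-4 - 5)))*(-⅛) = -774 + (0*((2 - 6)*(-9)))*(-⅛) = -774 + (0*(-4*(-9)))*(-⅛) = -774 + (0*36)*(-⅛) = -774 + 0*(-⅛) = -774 + 0 = -774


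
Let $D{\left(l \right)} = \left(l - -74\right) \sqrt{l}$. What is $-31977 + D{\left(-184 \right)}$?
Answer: $-31977 - 220 i \sqrt{46} \approx -31977.0 - 1492.1 i$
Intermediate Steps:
$D{\left(l \right)} = \sqrt{l} \left(74 + l\right)$ ($D{\left(l \right)} = \left(l + 74\right) \sqrt{l} = \left(74 + l\right) \sqrt{l} = \sqrt{l} \left(74 + l\right)$)
$-31977 + D{\left(-184 \right)} = -31977 + \sqrt{-184} \left(74 - 184\right) = -31977 + 2 i \sqrt{46} \left(-110\right) = -31977 - 220 i \sqrt{46}$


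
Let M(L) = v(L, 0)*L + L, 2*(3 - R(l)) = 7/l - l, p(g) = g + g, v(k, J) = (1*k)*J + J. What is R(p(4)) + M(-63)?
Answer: -903/16 ≈ -56.438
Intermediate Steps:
v(k, J) = J + J*k (v(k, J) = k*J + J = J*k + J = J + J*k)
p(g) = 2*g
R(l) = 3 + l/2 - 7/(2*l) (R(l) = 3 - (7/l - l)/2 = 3 - (-l + 7/l)/2 = 3 + (l/2 - 7/(2*l)) = 3 + l/2 - 7/(2*l))
M(L) = L (M(L) = (0*(1 + L))*L + L = 0*L + L = 0 + L = L)
R(p(4)) + M(-63) = (-7 + (2*4)*(6 + 2*4))/(2*((2*4))) - 63 = (½)*(-7 + 8*(6 + 8))/8 - 63 = (½)*(⅛)*(-7 + 8*14) - 63 = (½)*(⅛)*(-7 + 112) - 63 = (½)*(⅛)*105 - 63 = 105/16 - 63 = -903/16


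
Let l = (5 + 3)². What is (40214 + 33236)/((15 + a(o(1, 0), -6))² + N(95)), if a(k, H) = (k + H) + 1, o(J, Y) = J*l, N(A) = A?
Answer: 73450/5571 ≈ 13.184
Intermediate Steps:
l = 64 (l = 8² = 64)
o(J, Y) = 64*J (o(J, Y) = J*64 = 64*J)
a(k, H) = 1 + H + k (a(k, H) = (H + k) + 1 = 1 + H + k)
(40214 + 33236)/((15 + a(o(1, 0), -6))² + N(95)) = (40214 + 33236)/((15 + (1 - 6 + 64*1))² + 95) = 73450/((15 + (1 - 6 + 64))² + 95) = 73450/((15 + 59)² + 95) = 73450/(74² + 95) = 73450/(5476 + 95) = 73450/5571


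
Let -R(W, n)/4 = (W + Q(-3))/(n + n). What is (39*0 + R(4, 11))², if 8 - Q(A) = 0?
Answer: 576/121 ≈ 4.7603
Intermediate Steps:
Q(A) = 8 (Q(A) = 8 - 1*0 = 8 + 0 = 8)
R(W, n) = -2*(8 + W)/n (R(W, n) = -4*(W + 8)/(n + n) = -4*(8 + W)/(2*n) = -4*(8 + W)*1/(2*n) = -2*(8 + W)/n)
(39*0 + R(4, 11))² = (39*0 + 2*(-8 - 1*4)/11)² = (0 + 2*(1/11)*(-8 - 4))² = (0 + 2*(1/11)*(-12))² = (0 - 24/11)² = (-24/11)² = 576/121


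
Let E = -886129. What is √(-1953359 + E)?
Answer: 8*I*√44367 ≈ 1685.1*I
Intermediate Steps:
√(-1953359 + E) = √(-1953359 - 886129) = √(-2839488) = 8*I*√44367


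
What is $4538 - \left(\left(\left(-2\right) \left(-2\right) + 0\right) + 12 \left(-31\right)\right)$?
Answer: $4906$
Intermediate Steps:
$4538 - \left(\left(\left(-2\right) \left(-2\right) + 0\right) + 12 \left(-31\right)\right) = 4538 - \left(\left(4 + 0\right) - 372\right) = 4538 - \left(4 - 372\right) = 4538 - -368 = 4538 + 368 = 4906$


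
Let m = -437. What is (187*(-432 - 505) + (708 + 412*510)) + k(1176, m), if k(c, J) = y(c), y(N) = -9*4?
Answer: 35573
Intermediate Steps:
y(N) = -36
k(c, J) = -36
(187*(-432 - 505) + (708 + 412*510)) + k(1176, m) = (187*(-432 - 505) + (708 + 412*510)) - 36 = (187*(-937) + (708 + 210120)) - 36 = (-175219 + 210828) - 36 = 35609 - 36 = 35573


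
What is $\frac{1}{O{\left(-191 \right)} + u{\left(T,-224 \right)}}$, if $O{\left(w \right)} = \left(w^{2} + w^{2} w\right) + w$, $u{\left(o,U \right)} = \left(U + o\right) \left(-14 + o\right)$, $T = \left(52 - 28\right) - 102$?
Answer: $- \frac{1}{6903797} \approx -1.4485 \cdot 10^{-7}$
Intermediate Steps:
$T = -78$ ($T = 24 - 102 = -78$)
$u{\left(o,U \right)} = \left(-14 + o\right) \left(U + o\right)$
$O{\left(w \right)} = w + w^{2} + w^{3}$ ($O{\left(w \right)} = \left(w^{2} + w^{3}\right) + w = w + w^{2} + w^{3}$)
$\frac{1}{O{\left(-191 \right)} + u{\left(T,-224 \right)}} = \frac{1}{- 191 \left(1 - 191 + \left(-191\right)^{2}\right) - \left(-21700 - 6084\right)} = \frac{1}{- 191 \left(1 - 191 + 36481\right) + \left(6084 + 3136 + 1092 + 17472\right)} = \frac{1}{\left(-191\right) 36291 + 27784} = \frac{1}{-6931581 + 27784} = \frac{1}{-6903797} = - \frac{1}{6903797}$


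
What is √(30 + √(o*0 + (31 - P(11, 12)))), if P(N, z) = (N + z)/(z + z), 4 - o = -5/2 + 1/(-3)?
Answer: √(1080 + 3*√4326)/6 ≈ 5.9566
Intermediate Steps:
o = 41/6 (o = 4 - (-5/2 + 1/(-3)) = 4 - (-5*½ + 1*(-⅓)) = 4 - (-5/2 - ⅓) = 4 - 1*(-17/6) = 4 + 17/6 = 41/6 ≈ 6.8333)
P(N, z) = (N + z)/(2*z) (P(N, z) = (N + z)/((2*z)) = (N + z)*(1/(2*z)) = (N + z)/(2*z))
√(30 + √(o*0 + (31 - P(11, 12)))) = √(30 + √((41/6)*0 + (31 - (11 + 12)/(2*12)))) = √(30 + √(0 + (31 - 23/(2*12)))) = √(30 + √(0 + (31 - 1*23/24))) = √(30 + √(0 + (31 - 23/24))) = √(30 + √(0 + 721/24)) = √(30 + √(721/24)) = √(30 + √4326/12)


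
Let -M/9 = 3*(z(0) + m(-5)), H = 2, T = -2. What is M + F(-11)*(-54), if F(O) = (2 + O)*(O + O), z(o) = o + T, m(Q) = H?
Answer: -10692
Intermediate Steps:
m(Q) = 2
z(o) = -2 + o (z(o) = o - 2 = -2 + o)
F(O) = 2*O*(2 + O) (F(O) = (2 + O)*(2*O) = 2*O*(2 + O))
M = 0 (M = -27*((-2 + 0) + 2) = -27*(-2 + 2) = -27*0 = -9*0 = 0)
M + F(-11)*(-54) = 0 + (2*(-11)*(2 - 11))*(-54) = 0 + (2*(-11)*(-9))*(-54) = 0 + 198*(-54) = 0 - 10692 = -10692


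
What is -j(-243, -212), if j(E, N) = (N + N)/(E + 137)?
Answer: -4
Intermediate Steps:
j(E, N) = 2*N/(137 + E) (j(E, N) = (2*N)/(137 + E) = 2*N/(137 + E))
-j(-243, -212) = -2*(-212)/(137 - 243) = -2*(-212)/(-106) = -2*(-212)*(-1)/106 = -1*4 = -4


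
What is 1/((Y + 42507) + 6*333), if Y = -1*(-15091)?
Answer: 1/59596 ≈ 1.6780e-5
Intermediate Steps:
Y = 15091
1/((Y + 42507) + 6*333) = 1/((15091 + 42507) + 6*333) = 1/(57598 + 1998) = 1/59596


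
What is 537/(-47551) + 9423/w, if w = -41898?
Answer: -156857433/664097266 ≈ -0.23620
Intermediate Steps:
537/(-47551) + 9423/w = 537/(-47551) + 9423/(-41898) = 537*(-1/47551) + 9423*(-1/41898) = -537/47551 - 3141/13966 = -156857433/664097266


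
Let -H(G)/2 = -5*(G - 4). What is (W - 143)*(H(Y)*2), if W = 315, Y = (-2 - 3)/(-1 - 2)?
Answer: -24080/3 ≈ -8026.7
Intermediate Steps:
Y = 5/3 (Y = -5/(-3) = -5*(-1/3) = 5/3 ≈ 1.6667)
H(G) = -40 + 10*G (H(G) = -(-10)*(G - 4) = -(-10)*(-4 + G) = -2*(20 - 5*G) = -40 + 10*G)
(W - 143)*(H(Y)*2) = (315 - 143)*((-40 + 10*(5/3))*2) = 172*((-40 + 50/3)*2) = 172*(-70/3*2) = 172*(-140/3) = -24080/3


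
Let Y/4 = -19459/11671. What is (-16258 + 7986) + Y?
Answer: -8783668/1061 ≈ -8278.7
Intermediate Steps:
Y = -7076/1061 (Y = 4*(-19459/11671) = 4*(-19459*1/11671) = 4*(-1769/1061) = -7076/1061 ≈ -6.6692)
(-16258 + 7986) + Y = (-16258 + 7986) - 7076/1061 = -8272 - 7076/1061 = -8783668/1061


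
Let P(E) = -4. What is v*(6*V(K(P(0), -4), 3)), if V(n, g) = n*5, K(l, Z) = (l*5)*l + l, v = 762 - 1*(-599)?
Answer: 3103080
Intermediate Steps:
v = 1361 (v = 762 + 599 = 1361)
K(l, Z) = l + 5*l² (K(l, Z) = (5*l)*l + l = 5*l² + l = l + 5*l²)
V(n, g) = 5*n
v*(6*V(K(P(0), -4), 3)) = 1361*(6*(5*(-4*(1 + 5*(-4))))) = 1361*(6*(5*(-4*(1 - 20)))) = 1361*(6*(5*(-4*(-19)))) = 1361*(6*(5*76)) = 1361*(6*380) = 1361*2280 = 3103080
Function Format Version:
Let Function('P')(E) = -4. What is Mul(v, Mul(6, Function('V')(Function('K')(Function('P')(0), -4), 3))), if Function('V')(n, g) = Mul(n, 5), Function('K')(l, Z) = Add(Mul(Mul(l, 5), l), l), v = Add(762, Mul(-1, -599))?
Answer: 3103080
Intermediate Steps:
v = 1361 (v = Add(762, 599) = 1361)
Function('K')(l, Z) = Add(l, Mul(5, Pow(l, 2))) (Function('K')(l, Z) = Add(Mul(Mul(5, l), l), l) = Add(Mul(5, Pow(l, 2)), l) = Add(l, Mul(5, Pow(l, 2))))
Function('V')(n, g) = Mul(5, n)
Mul(v, Mul(6, Function('V')(Function('K')(Function('P')(0), -4), 3))) = Mul(1361, Mul(6, Mul(5, Mul(-4, Add(1, Mul(5, -4)))))) = Mul(1361, Mul(6, Mul(5, Mul(-4, Add(1, -20))))) = Mul(1361, Mul(6, Mul(5, Mul(-4, -19)))) = Mul(1361, Mul(6, Mul(5, 76))) = Mul(1361, Mul(6, 380)) = Mul(1361, 2280) = 3103080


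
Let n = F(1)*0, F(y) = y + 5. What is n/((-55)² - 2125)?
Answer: 0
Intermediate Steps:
F(y) = 5 + y
n = 0 (n = (5 + 1)*0 = 6*0 = 0)
n/((-55)² - 2125) = 0/((-55)² - 2125) = 0/(3025 - 2125) = 0/900 = 0*(1/900) = 0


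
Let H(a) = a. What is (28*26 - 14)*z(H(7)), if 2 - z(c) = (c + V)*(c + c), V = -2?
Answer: -48552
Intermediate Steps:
z(c) = 2 - 2*c*(-2 + c) (z(c) = 2 - (c - 2)*(c + c) = 2 - (-2 + c)*2*c = 2 - 2*c*(-2 + c))
(28*26 - 14)*z(H(7)) = (28*26 - 14)*(2 - 2*7**2 + 4*7) = (728 - 14)*(2 - 2*49 + 28) = 714*(2 - 98 + 28) = 714*(-68) = -48552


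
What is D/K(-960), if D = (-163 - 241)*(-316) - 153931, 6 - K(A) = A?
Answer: -26267/966 ≈ -27.191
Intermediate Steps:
K(A) = 6 - A
D = -26267 (D = -404*(-316) - 153931 = 127664 - 153931 = -26267)
D/K(-960) = -26267/(6 - 1*(-960)) = -26267/(6 + 960) = -26267/966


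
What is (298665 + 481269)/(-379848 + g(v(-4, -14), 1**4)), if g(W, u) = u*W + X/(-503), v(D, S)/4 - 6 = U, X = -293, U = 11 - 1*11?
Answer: -392306802/191051179 ≈ -2.0534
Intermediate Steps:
U = 0 (U = 11 - 11 = 0)
v(D, S) = 24 (v(D, S) = 24 + 4*0 = 24 + 0 = 24)
g(W, u) = 293/503 + W*u (g(W, u) = u*W - 293/(-503) = W*u - 293*(-1/503) = W*u + 293/503 = 293/503 + W*u)
(298665 + 481269)/(-379848 + g(v(-4, -14), 1**4)) = (298665 + 481269)/(-379848 + (293/503 + 24*1**4)) = 779934/(-379848 + (293/503 + 24*1)) = 779934/(-379848 + (293/503 + 24)) = 779934/(-379848 + 12365/503) = 779934/(-191051179/503) = 779934*(-503/191051179) = -392306802/191051179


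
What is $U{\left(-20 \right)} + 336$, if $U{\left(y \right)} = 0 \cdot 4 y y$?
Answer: $336$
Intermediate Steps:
$U{\left(y \right)} = 0$ ($U{\left(y \right)} = 0 y y = 0 y = 0$)
$U{\left(-20 \right)} + 336 = 0 + 336 = 336$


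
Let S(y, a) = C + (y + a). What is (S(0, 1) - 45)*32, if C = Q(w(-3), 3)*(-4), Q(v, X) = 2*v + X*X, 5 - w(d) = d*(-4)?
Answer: -768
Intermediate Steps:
w(d) = 5 + 4*d (w(d) = 5 - d*(-4) = 5 - (-4)*d = 5 + 4*d)
Q(v, X) = X**2 + 2*v (Q(v, X) = 2*v + X**2 = X**2 + 2*v)
C = 20 (C = (3**2 + 2*(5 + 4*(-3)))*(-4) = (9 + 2*(5 - 12))*(-4) = (9 + 2*(-7))*(-4) = (9 - 14)*(-4) = -5*(-4) = 20)
S(y, a) = 20 + a + y (S(y, a) = 20 + (y + a) = 20 + (a + y) = 20 + a + y)
(S(0, 1) - 45)*32 = ((20 + 1 + 0) - 45)*32 = (21 - 45)*32 = -24*32 = -768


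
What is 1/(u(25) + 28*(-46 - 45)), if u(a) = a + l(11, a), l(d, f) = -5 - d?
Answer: -1/2539 ≈ -0.00039386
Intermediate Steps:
u(a) = -16 + a (u(a) = a + (-5 - 1*11) = a + (-5 - 11) = a - 16 = -16 + a)
1/(u(25) + 28*(-46 - 45)) = 1/((-16 + 25) + 28*(-46 - 45)) = 1/(9 + 28*(-91)) = 1/(9 - 2548) = 1/(-2539) = -1/2539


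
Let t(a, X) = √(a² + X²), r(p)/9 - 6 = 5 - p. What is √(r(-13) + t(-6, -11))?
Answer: √(216 + √157) ≈ 15.117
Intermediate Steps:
r(p) = 99 - 9*p (r(p) = 54 + 9*(5 - p) = 54 + (45 - 9*p) = 99 - 9*p)
t(a, X) = √(X² + a²)
√(r(-13) + t(-6, -11)) = √((99 - 9*(-13)) + √((-11)² + (-6)²)) = √((99 + 117) + √(121 + 36)) = √(216 + √157)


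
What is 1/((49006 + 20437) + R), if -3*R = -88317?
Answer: 1/98882 ≈ 1.0113e-5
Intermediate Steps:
R = 29439 (R = -⅓*(-88317) = 29439)
1/((49006 + 20437) + R) = 1/((49006 + 20437) + 29439) = 1/(69443 + 29439) = 1/98882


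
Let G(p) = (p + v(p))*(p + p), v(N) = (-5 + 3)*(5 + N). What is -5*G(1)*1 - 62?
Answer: 48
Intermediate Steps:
v(N) = -10 - 2*N (v(N) = -2*(5 + N) = -10 - 2*N)
G(p) = 2*p*(-10 - p) (G(p) = (p + (-10 - 2*p))*(p + p) = (-10 - p)*(2*p) = 2*p*(-10 - p))
-5*G(1)*1 - 62 = -10*(-10 - 1*1)*1 - 62 = -10*(-10 - 1)*1 - 62 = -10*(-11)*1 - 62 = -5*(-22)*1 - 62 = 110*1 - 62 = 110 - 62 = 48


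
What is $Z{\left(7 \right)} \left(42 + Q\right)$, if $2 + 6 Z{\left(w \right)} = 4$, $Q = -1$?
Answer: $\frac{41}{3} \approx 13.667$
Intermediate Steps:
$Z{\left(w \right)} = \frac{1}{3}$ ($Z{\left(w \right)} = - \frac{1}{3} + \frac{1}{6} \cdot 4 = - \frac{1}{3} + \frac{2}{3} = \frac{1}{3}$)
$Z{\left(7 \right)} \left(42 + Q\right) = \frac{42 - 1}{3} = \frac{1}{3} \cdot 41 = \frac{41}{3}$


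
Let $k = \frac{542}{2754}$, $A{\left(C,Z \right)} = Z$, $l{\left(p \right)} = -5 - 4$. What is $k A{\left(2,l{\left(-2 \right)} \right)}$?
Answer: $- \frac{271}{153} \approx -1.7712$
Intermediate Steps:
$l{\left(p \right)} = -9$
$k = \frac{271}{1377}$ ($k = 542 \cdot \frac{1}{2754} = \frac{271}{1377} \approx 0.1968$)
$k A{\left(2,l{\left(-2 \right)} \right)} = \frac{271}{1377} \left(-9\right) = - \frac{271}{153}$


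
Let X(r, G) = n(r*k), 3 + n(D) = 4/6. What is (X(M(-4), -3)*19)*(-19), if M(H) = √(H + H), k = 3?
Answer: 2527/3 ≈ 842.33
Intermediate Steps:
M(H) = √2*√H (M(H) = √(2*H) = √2*√H)
n(D) = -7/3 (n(D) = -3 + 4/6 = -3 + 4*(⅙) = -3 + ⅔ = -7/3)
X(r, G) = -7/3
(X(M(-4), -3)*19)*(-19) = -7/3*19*(-19) = -133/3*(-19) = 2527/3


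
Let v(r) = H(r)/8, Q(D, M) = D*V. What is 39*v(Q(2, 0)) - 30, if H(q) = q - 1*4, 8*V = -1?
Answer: -1623/32 ≈ -50.719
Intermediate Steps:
V = -⅛ (V = (⅛)*(-1) = -⅛ ≈ -0.12500)
H(q) = -4 + q (H(q) = q - 4 = -4 + q)
Q(D, M) = -D/8 (Q(D, M) = D*(-⅛) = -D/8)
v(r) = -½ + r/8 (v(r) = (-4 + r)/8 = (-4 + r)*(⅛) = -½ + r/8)
39*v(Q(2, 0)) - 30 = 39*(-½ + (-⅛*2)/8) - 30 = 39*(-½ + (⅛)*(-¼)) - 30 = 39*(-½ - 1/32) - 30 = 39*(-17/32) - 30 = -663/32 - 30 = -1623/32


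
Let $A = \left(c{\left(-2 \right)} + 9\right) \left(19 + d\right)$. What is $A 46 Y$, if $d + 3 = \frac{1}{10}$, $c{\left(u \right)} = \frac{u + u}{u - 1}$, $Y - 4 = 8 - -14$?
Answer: $\frac{2984618}{15} \approx 1.9897 \cdot 10^{5}$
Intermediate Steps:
$Y = 26$ ($Y = 4 + \left(8 - -14\right) = 4 + \left(8 + 14\right) = 4 + 22 = 26$)
$c{\left(u \right)} = \frac{2 u}{-1 + u}$
$d = - \frac{29}{10}$ ($d = -3 + \frac{1}{10} = - \frac{29}{10} \approx -2.9$)
$A = \frac{4991}{30}$ ($A = \left(2 \left(-2\right) \frac{1}{-1 - 2} + 9\right) \left(19 - \frac{29}{10}\right) = \left(2 \left(-2\right) \frac{1}{-3} + 9\right) \frac{161}{10} = \left(2 \left(-2\right) \left(- \frac{1}{3}\right) + 9\right) \frac{161}{10} = \left(\frac{4}{3} + 9\right) \frac{161}{10} = \frac{31}{3} \cdot \frac{161}{10} = \frac{4991}{30} \approx 166.37$)
$A 46 Y = \frac{4991}{30} \cdot 46 \cdot 26 = \frac{114793}{15} \cdot 26 = \frac{2984618}{15}$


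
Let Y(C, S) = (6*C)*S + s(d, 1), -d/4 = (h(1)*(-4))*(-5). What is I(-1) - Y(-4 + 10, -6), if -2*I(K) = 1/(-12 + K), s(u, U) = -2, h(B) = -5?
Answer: 5669/26 ≈ 218.04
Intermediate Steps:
d = 400 (d = -4*(-5*(-4))*(-5) = -80*(-5) = -4*(-100) = 400)
I(K) = -1/(2*(-12 + K))
Y(C, S) = -2 + 6*C*S (Y(C, S) = (6*C)*S - 2 = 6*C*S - 2 = -2 + 6*C*S)
I(-1) - Y(-4 + 10, -6) = -1/(-24 + 2*(-1)) - (-2 + 6*(-4 + 10)*(-6)) = -1/(-24 - 2) - (-2 + 6*6*(-6)) = -1/(-26) - (-2 - 216) = -1*(-1/26) - 1*(-218) = 1/26 + 218 = 5669/26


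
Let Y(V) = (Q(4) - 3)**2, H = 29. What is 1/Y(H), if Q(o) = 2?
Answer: 1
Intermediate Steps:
Y(V) = 1 (Y(V) = (2 - 3)**2 = (-1)**2 = 1)
1/Y(H) = 1/1 = 1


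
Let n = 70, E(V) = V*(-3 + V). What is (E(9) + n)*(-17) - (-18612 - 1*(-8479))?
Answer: 8025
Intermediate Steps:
(E(9) + n)*(-17) - (-18612 - 1*(-8479)) = (9*(-3 + 9) + 70)*(-17) - (-18612 - 1*(-8479)) = (9*6 + 70)*(-17) - (-18612 + 8479) = (54 + 70)*(-17) - 1*(-10133) = 124*(-17) + 10133 = -2108 + 10133 = 8025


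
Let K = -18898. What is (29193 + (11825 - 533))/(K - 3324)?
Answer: -40485/22222 ≈ -1.8218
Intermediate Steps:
(29193 + (11825 - 533))/(K - 3324) = (29193 + (11825 - 533))/(-18898 - 3324) = (29193 + 11292)/(-22222) = 40485*(-1/22222) = -40485/22222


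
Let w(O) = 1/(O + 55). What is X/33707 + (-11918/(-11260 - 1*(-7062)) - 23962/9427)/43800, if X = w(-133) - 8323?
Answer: -18754350847717559/75954499301932680 ≈ -0.24692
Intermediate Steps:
w(O) = 1/(55 + O)
X = -649195/78 (X = 1/(55 - 133) - 8323 = 1/(-78) - 8323 = -1/78 - 8323 = -649195/78 ≈ -8323.0)
X/33707 + (-11918/(-11260 - 1*(-7062)) - 23962/9427)/43800 = -649195/78/33707 + (-11918/(-11260 - 1*(-7062)) - 23962/9427)/43800 = -649195/78*1/33707 + (-11918/(-11260 + 7062) - 23962*1/9427)*(1/43800) = -649195/2629146 + (-11918/(-4198) - 23962/9427)*(1/43800) = -649195/2629146 + (-11918*(-1/4198) - 23962/9427)*(1/43800) = -649195/2629146 + (5959/2099 - 23962/9427)*(1/43800) = -649195/2629146 + (5879255/19787273)*(1/43800) = -649195/2629146 + 1175851/173336511480 = -18754350847717559/75954499301932680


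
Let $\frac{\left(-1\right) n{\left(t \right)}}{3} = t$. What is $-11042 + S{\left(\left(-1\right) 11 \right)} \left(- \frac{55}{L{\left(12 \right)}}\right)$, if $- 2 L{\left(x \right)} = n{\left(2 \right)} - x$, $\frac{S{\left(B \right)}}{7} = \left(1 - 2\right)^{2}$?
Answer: $- \frac{99763}{9} \approx -11085.0$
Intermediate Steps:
$n{\left(t \right)} = - 3 t$
$S{\left(B \right)} = 7$ ($S{\left(B \right)} = 7 \left(1 - 2\right)^{2} = 7 \left(-1\right)^{2} = 7 \cdot 1 = 7$)
$L{\left(x \right)} = 3 + \frac{x}{2}$ ($L{\left(x \right)} = - \frac{\left(-3\right) 2 - x}{2} = - \frac{-6 - x}{2} = 3 + \frac{x}{2}$)
$-11042 + S{\left(\left(-1\right) 11 \right)} \left(- \frac{55}{L{\left(12 \right)}}\right) = -11042 + 7 \left(- \frac{55}{3 + \frac{1}{2} \cdot 12}\right) = -11042 + 7 \left(- \frac{55}{3 + 6}\right) = -11042 + 7 \left(- \frac{55}{9}\right) = -11042 - \frac{385}{9} = - \frac{99763}{9}$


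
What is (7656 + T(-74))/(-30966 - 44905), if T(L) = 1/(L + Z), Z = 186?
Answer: -857473/8497552 ≈ -0.10091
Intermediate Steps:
T(L) = 1/(186 + L) (T(L) = 1/(L + 186) = 1/(186 + L))
(7656 + T(-74))/(-30966 - 44905) = (7656 + 1/(186 - 74))/(-30966 - 44905) = (7656 + 1/112)/(-75871) = (7656 + 1/112)*(-1/75871) = (857473/112)*(-1/75871) = -857473/8497552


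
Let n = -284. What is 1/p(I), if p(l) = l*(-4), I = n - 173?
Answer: 1/1828 ≈ 0.00054705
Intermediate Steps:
I = -457 (I = -284 - 173 = -457)
p(l) = -4*l
1/p(I) = 1/(-4*(-457)) = 1/1828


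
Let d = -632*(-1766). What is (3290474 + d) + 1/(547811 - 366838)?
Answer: 797473088179/180973 ≈ 4.4066e+6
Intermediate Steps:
d = 1116112
(3290474 + d) + 1/(547811 - 366838) = (3290474 + 1116112) + 1/(547811 - 366838) = 4406586 + 1/180973 = 797473088179/180973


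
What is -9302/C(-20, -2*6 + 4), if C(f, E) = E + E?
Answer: 4651/8 ≈ 581.38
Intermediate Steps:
C(f, E) = 2*E
-9302/C(-20, -2*6 + 4) = -9302*1/(2*(-2*6 + 4)) = -9302*1/(2*(-12 + 4)) = -9302/(2*(-8)) = -9302/(-16) = -9302*(-1/16) = 4651/8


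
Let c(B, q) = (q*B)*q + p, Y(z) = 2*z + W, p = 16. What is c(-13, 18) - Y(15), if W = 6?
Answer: -4232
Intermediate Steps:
Y(z) = 6 + 2*z (Y(z) = 2*z + 6 = 6 + 2*z)
c(B, q) = 16 + B*q**2 (c(B, q) = (q*B)*q + 16 = (B*q)*q + 16 = B*q**2 + 16 = 16 + B*q**2)
c(-13, 18) - Y(15) = (16 - 13*18**2) - (6 + 2*15) = (16 - 13*324) - (6 + 30) = (16 - 4212) - 1*36 = -4196 - 36 = -4232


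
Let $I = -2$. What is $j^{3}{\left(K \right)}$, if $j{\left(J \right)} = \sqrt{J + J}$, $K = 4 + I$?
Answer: $8$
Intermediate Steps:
$K = 2$ ($K = 4 - 2 = 2$)
$j{\left(J \right)} = \sqrt{2} \sqrt{J}$ ($j{\left(J \right)} = \sqrt{2 J} = \sqrt{2} \sqrt{J}$)
$j^{3}{\left(K \right)} = \left(\sqrt{2} \sqrt{2}\right)^{3} = 2^{3} = 8$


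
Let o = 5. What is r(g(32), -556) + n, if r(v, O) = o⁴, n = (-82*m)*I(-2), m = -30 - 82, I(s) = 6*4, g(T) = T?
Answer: 221041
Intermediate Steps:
I(s) = 24
m = -112
n = 220416 (n = -82*(-112)*24 = 9184*24 = 220416)
r(v, O) = 625 (r(v, O) = 5⁴ = 625)
r(g(32), -556) + n = 625 + 220416 = 221041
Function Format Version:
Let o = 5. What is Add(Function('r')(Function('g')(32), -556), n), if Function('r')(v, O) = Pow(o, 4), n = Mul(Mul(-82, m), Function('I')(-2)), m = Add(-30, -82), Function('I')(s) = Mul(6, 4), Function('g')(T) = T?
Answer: 221041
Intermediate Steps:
Function('I')(s) = 24
m = -112
n = 220416 (n = Mul(Mul(-82, -112), 24) = Mul(9184, 24) = 220416)
Function('r')(v, O) = 625 (Function('r')(v, O) = Pow(5, 4) = 625)
Add(Function('r')(Function('g')(32), -556), n) = Add(625, 220416) = 221041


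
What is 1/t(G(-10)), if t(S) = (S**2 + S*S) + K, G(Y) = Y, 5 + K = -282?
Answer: -1/87 ≈ -0.011494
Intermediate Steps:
K = -287 (K = -5 - 282 = -287)
t(S) = -287 + 2*S**2 (t(S) = (S**2 + S*S) - 287 = (S**2 + S**2) - 287 = 2*S**2 - 287 = -287 + 2*S**2)
1/t(G(-10)) = 1/(-287 + 2*(-10)**2) = 1/(-287 + 2*100) = 1/(-287 + 200) = 1/(-87) = -1/87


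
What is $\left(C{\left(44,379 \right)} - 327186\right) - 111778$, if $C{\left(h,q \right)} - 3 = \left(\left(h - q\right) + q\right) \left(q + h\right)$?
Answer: $-420349$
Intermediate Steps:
$C{\left(h,q \right)} = 3 + h \left(h + q\right)$ ($C{\left(h,q \right)} = 3 + \left(\left(h - q\right) + q\right) \left(q + h\right) = 3 + h \left(h + q\right)$)
$\left(C{\left(44,379 \right)} - 327186\right) - 111778 = \left(\left(3 + 44^{2} + 44 \cdot 379\right) - 327186\right) - 111778 = \left(\left(3 + 1936 + 16676\right) - 327186\right) - 111778 = \left(18615 - 327186\right) - 111778 = -308571 - 111778 = -420349$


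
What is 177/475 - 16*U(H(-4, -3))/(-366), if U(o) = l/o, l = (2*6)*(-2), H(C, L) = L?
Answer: 62791/86925 ≈ 0.72236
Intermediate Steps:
l = -24 (l = 12*(-2) = -24)
U(o) = -24/o
177/475 - 16*U(H(-4, -3))/(-366) = 177/475 - (-384)/(-3)/(-366) = 177*(1/475) - (-384)*(-1)/3*(-1/366) = 177/475 - 16*8*(-1/366) = 177/475 - 128*(-1/366) = 177/475 + 64/183 = 62791/86925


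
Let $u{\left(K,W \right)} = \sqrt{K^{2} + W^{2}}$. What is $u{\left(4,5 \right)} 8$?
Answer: $8 \sqrt{41} \approx 51.225$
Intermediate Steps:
$u{\left(4,5 \right)} 8 = \sqrt{4^{2} + 5^{2}} \cdot 8 = \sqrt{16 + 25} \cdot 8 = \sqrt{41} \cdot 8 = 8 \sqrt{41}$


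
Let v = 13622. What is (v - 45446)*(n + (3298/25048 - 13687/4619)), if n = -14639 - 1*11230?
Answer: 384106163756796/466519 ≈ 8.2335e+8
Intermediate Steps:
n = -25869 (n = -14639 - 11230 = -25869)
(v - 45446)*(n + (3298/25048 - 13687/4619)) = (13622 - 45446)*(-25869 + (3298/25048 - 13687/4619)) = -31824*(-25869 + (3298*(1/25048) - 13687*1/4619)) = -31824*(-25869 + (1649/12524 - 13687/4619)) = -31824*(-25869 - 5283847/1866076) = -31824*(-48278803891/1866076) = 384106163756796/466519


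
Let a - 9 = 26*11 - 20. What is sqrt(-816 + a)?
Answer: I*sqrt(541) ≈ 23.259*I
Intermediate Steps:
a = 275 (a = 9 + (26*11 - 20) = 9 + (286 - 20) = 9 + 266 = 275)
sqrt(-816 + a) = sqrt(-816 + 275) = sqrt(-541) = I*sqrt(541)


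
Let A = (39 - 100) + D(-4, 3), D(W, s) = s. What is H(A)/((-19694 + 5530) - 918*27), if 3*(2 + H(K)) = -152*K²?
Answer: 255667/58425 ≈ 4.3760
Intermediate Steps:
A = -58 (A = (39 - 100) + 3 = -61 + 3 = -58)
H(K) = -2 - 152*K²/3 (H(K) = -2 + (-152*K²)/3 = -2 - 152*K²/3)
H(A)/((-19694 + 5530) - 918*27) = (-2 - 152/3*(-58)²)/((-19694 + 5530) - 918*27) = (-2 - 152/3*3364)/(-14164 - 24786) = (-2 - 511328/3)/(-38950) = -511334/3*(-1/38950) = 255667/58425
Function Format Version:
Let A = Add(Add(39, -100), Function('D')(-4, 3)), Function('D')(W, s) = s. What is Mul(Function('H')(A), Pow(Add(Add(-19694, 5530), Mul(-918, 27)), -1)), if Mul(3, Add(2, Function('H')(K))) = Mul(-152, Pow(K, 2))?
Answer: Rational(255667, 58425) ≈ 4.3760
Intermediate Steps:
A = -58 (A = Add(Add(39, -100), 3) = Add(-61, 3) = -58)
Function('H')(K) = Add(-2, Mul(Rational(-152, 3), Pow(K, 2))) (Function('H')(K) = Add(-2, Mul(Rational(1, 3), Mul(-152, Pow(K, 2)))) = Add(-2, Mul(Rational(-152, 3), Pow(K, 2))))
Mul(Function('H')(A), Pow(Add(Add(-19694, 5530), Mul(-918, 27)), -1)) = Mul(Add(-2, Mul(Rational(-152, 3), Pow(-58, 2))), Pow(Add(Add(-19694, 5530), Mul(-918, 27)), -1)) = Mul(Add(-2, Mul(Rational(-152, 3), 3364)), Pow(Add(-14164, -24786), -1)) = Mul(Add(-2, Rational(-511328, 3)), Pow(-38950, -1)) = Mul(Rational(-511334, 3), Rational(-1, 38950)) = Rational(255667, 58425)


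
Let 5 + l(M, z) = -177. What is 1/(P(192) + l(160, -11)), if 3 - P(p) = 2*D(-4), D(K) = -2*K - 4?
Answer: -1/187 ≈ -0.0053476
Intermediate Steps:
D(K) = -4 - 2*K
l(M, z) = -182 (l(M, z) = -5 - 177 = -182)
P(p) = -5 (P(p) = 3 - 2*(-4 - 2*(-4)) = 3 - 2*(-4 + 8) = 3 - 2*4 = 3 - 1*8 = 3 - 8 = -5)
1/(P(192) + l(160, -11)) = 1/(-5 - 182) = 1/(-187) = -1/187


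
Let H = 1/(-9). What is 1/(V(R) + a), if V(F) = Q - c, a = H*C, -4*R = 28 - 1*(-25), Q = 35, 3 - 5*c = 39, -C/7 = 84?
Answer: 15/1613 ≈ 0.0092994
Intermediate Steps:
C = -588 (C = -7*84 = -588)
c = -36/5 (c = ⅗ - ⅕*39 = ⅗ - 39/5 = -36/5 ≈ -7.2000)
H = -⅑ ≈ -0.11111
R = -53/4 (R = -(28 - 1*(-25))/4 = -(28 + 25)/4 = -¼*53 = -53/4 ≈ -13.250)
a = 196/3 (a = -⅑*(-588) = 196/3 ≈ 65.333)
V(F) = 211/5 (V(F) = 35 - 1*(-36/5) = 35 + 36/5 = 211/5)
1/(V(R) + a) = 1/(211/5 + 196/3) = 1/(1613/15) = 15/1613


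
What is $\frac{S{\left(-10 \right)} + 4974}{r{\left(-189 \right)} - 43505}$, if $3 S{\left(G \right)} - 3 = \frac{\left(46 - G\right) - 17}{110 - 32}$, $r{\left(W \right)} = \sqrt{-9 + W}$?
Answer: $- \frac{118060705}{1032373758} - \frac{29851 i \sqrt{22}}{3785370446} \approx -0.11436 - 3.6988 \cdot 10^{-5} i$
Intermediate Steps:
$S{\left(G \right)} = \frac{263}{234} - \frac{G}{234}$ ($S{\left(G \right)} = 1 + \frac{\left(\left(46 - G\right) - 17\right) \frac{1}{110 - 32}}{3} = 1 + \frac{\left(29 - G\right) \frac{1}{78}}{3} = 1 + \frac{\frac{29}{78} - \frac{G}{78}}{3} = 1 - \left(- \frac{29}{234} + \frac{G}{234}\right) = \frac{263}{234} - \frac{G}{234}$)
$\frac{S{\left(-10 \right)} + 4974}{r{\left(-189 \right)} - 43505} = \frac{\left(\frac{263}{234} - - \frac{5}{117}\right) + 4974}{\sqrt{-9 - 189} - 43505} = \frac{\left(\frac{263}{234} + \frac{5}{117}\right) + 4974}{\sqrt{-198} - 43505} = \frac{\frac{7}{6} + 4974}{3 i \sqrt{22} - 43505} = \frac{29851}{6 \left(-43505 + 3 i \sqrt{22}\right)}$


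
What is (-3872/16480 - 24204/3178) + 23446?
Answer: 19180257611/818335 ≈ 23438.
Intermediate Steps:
(-3872/16480 - 24204/3178) + 23446 = (-3872*1/16480 - 24204*1/3178) + 23446 = (-121/515 - 12102/1589) + 23446 = -6424799/818335 + 23446 = 19180257611/818335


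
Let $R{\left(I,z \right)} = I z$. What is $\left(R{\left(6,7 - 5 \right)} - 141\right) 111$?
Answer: $-14319$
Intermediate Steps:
$\left(R{\left(6,7 - 5 \right)} - 141\right) 111 = \left(6 \left(7 - 5\right) - 141\right) 111 = \left(6 \cdot 2 - 141\right) 111 = \left(12 - 141\right) 111 = \left(-129\right) 111 = -14319$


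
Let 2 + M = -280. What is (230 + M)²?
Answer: 2704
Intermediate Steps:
M = -282 (M = -2 - 280 = -282)
(230 + M)² = (230 - 282)² = (-52)² = 2704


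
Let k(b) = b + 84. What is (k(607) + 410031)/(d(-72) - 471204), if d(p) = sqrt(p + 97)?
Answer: -410722/471199 ≈ -0.87165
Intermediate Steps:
d(p) = sqrt(97 + p)
k(b) = 84 + b
(k(607) + 410031)/(d(-72) - 471204) = ((84 + 607) + 410031)/(sqrt(97 - 72) - 471204) = (691 + 410031)/(sqrt(25) - 471204) = 410722/(5 - 471204) = 410722/(-471199) = 410722*(-1/471199) = -410722/471199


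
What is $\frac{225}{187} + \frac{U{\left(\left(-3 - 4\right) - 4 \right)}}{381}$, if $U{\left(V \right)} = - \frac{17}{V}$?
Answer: $\frac{86014}{71247} \approx 1.2073$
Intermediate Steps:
$\frac{225}{187} + \frac{U{\left(\left(-3 - 4\right) - 4 \right)}}{381} = \frac{225}{187} + \frac{\left(-17\right) \frac{1}{\left(-3 - 4\right) - 4}}{381} = 225 \cdot \frac{1}{187} + - \frac{17}{-7 - 4} \cdot \frac{1}{381} = \frac{225}{187} + - \frac{17}{-11} \cdot \frac{1}{381} = \frac{225}{187} + \left(-17\right) \left(- \frac{1}{11}\right) \frac{1}{381} = \frac{225}{187} + \frac{17}{11} \cdot \frac{1}{381} = \frac{225}{187} + \frac{17}{4191} = \frac{86014}{71247}$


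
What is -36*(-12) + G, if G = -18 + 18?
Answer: 432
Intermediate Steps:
G = 0
-36*(-12) + G = -36*(-12) + 0 = 432 + 0 = 432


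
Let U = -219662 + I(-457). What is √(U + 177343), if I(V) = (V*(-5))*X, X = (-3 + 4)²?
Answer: I*√40034 ≈ 200.08*I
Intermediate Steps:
X = 1 (X = 1² = 1)
I(V) = -5*V (I(V) = (V*(-5))*1 = -5*V*1 = -5*V)
U = -217377 (U = -219662 - 5*(-457) = -219662 + 2285 = -217377)
√(U + 177343) = √(-217377 + 177343) = √(-40034) = I*√40034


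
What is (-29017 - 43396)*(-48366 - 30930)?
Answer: 5742061248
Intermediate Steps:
(-29017 - 43396)*(-48366 - 30930) = -72413*(-79296) = 5742061248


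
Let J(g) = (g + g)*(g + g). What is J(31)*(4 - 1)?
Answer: 11532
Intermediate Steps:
J(g) = 4*g**2 (J(g) = (2*g)*(2*g) = 4*g**2)
J(31)*(4 - 1) = (4*31**2)*(4 - 1) = (4*961)*3 = 3844*3 = 11532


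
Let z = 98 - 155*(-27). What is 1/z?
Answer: 1/4283 ≈ 0.00023348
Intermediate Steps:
z = 4283 (z = 98 + 4185 = 4283)
1/z = 1/4283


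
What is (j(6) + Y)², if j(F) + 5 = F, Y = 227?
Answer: 51984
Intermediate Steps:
j(F) = -5 + F
(j(6) + Y)² = ((-5 + 6) + 227)² = (1 + 227)² = 228² = 51984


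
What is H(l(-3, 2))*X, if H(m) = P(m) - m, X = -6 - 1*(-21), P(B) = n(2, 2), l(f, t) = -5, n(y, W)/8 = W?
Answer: 315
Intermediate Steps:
n(y, W) = 8*W
P(B) = 16 (P(B) = 8*2 = 16)
X = 15 (X = -6 + 21 = 15)
H(m) = 16 - m
H(l(-3, 2))*X = (16 - 1*(-5))*15 = (16 + 5)*15 = 21*15 = 315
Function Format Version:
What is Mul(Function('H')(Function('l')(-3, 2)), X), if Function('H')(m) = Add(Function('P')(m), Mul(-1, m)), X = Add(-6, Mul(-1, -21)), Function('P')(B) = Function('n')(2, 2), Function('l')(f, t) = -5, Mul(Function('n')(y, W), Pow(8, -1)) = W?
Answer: 315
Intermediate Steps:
Function('n')(y, W) = Mul(8, W)
Function('P')(B) = 16 (Function('P')(B) = Mul(8, 2) = 16)
X = 15 (X = Add(-6, 21) = 15)
Function('H')(m) = Add(16, Mul(-1, m))
Mul(Function('H')(Function('l')(-3, 2)), X) = Mul(Add(16, Mul(-1, -5)), 15) = Mul(Add(16, 5), 15) = Mul(21, 15) = 315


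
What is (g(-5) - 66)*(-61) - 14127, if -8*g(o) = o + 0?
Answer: -81113/8 ≈ -10139.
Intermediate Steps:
g(o) = -o/8 (g(o) = -(o + 0)/8 = -o/8)
(g(-5) - 66)*(-61) - 14127 = (-1/8*(-5) - 66)*(-61) - 14127 = (5/8 - 66)*(-61) - 14127 = -523/8*(-61) - 14127 = 31903/8 - 14127 = -81113/8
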